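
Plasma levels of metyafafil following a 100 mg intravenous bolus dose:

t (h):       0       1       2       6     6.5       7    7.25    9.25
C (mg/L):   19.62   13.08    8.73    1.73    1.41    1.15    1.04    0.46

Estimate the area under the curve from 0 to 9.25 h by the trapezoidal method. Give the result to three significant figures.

AUC = 51.4 mg/L·h

Trapezoidal AUC_0→9.25:
  [0→1]: (19.62+13.08)/2 × 1 = 16.35
  [1→2]: (13.08+8.73)/2 × 1 = 10.905
  [2→6]: (8.73+1.73)/2 × 4 = 20.92
  [6→6.5]: (1.73+1.41)/2 × 0.5 = 0.785
  [6.5→7]: (1.41+1.15)/2 × 0.5 = 0.64
  [7→7.25]: (1.15+1.04)/2 × 0.25 = 0.27375
  [7.25→9.25]: (1.04+0.46)/2 × 2 = 1.5
  Sum = 51.37375 mg/L·h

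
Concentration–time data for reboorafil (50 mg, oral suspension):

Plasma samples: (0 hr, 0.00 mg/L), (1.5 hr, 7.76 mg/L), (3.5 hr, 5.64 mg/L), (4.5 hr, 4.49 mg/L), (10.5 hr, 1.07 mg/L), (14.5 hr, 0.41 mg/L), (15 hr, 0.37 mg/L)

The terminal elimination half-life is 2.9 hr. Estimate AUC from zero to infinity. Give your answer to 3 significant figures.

AUC = 45.7 mg/L·hr

Trapezoidal AUC_0→15:
  [0→1.5]: (0.00+7.76)/2 × 1.5 = 5.82
  [1.5→3.5]: (7.76+5.64)/2 × 2 = 13.4
  [3.5→4.5]: (5.64+4.49)/2 × 1 = 5.065
  [4.5→10.5]: (4.49+1.07)/2 × 6 = 16.68
  [10.5→14.5]: (1.07+0.41)/2 × 4 = 2.96
  [14.5→15]: (0.41+0.37)/2 × 0.5 = 0.195
  Sum = 44.12 mg/L·hr
k_e = ln2 / t½ = 0.693147 / 2.9 = 0.2390 hr^-1
Extrapolated tail: C_last / k_e = 0.37 / 0.239 = 1.548
AUC_0→∞ = 44.12 + 1.548 = 45.668 mg/L·hr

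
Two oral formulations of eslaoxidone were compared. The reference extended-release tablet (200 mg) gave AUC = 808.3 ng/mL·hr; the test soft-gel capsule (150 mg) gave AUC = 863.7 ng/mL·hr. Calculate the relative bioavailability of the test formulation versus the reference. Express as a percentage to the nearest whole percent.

F_rel = 142%

F_rel = (AUC_test/D_test) / (AUC_ref/D_ref)
      = (863.7/150) / (808.3/200)
      = 5.758 / 4.0415 = 1.4247 = 142.47%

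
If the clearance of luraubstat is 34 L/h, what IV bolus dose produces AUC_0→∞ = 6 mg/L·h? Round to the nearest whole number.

Dose = 204 mg

Dose_iv = CL × AUC_0→∞
     = 34 × 6 = 204 mg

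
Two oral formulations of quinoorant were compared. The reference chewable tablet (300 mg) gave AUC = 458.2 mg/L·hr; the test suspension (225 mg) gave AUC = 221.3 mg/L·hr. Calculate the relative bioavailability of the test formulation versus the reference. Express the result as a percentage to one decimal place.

F_rel = 64.4%

F_rel = (AUC_test/D_test) / (AUC_ref/D_ref)
      = (221.3/225) / (458.2/300)
      = 0.983556 / 1.52733 = 0.6440 = 64.40%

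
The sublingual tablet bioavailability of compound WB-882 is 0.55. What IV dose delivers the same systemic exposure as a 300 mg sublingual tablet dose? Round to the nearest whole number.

Systemic exposure from an extravascular dose = F × D_ev, so the equivalent IV dose is F × D_ev.
D_iv = F × D_ev = 0.55 × 300 = 165 mg

D_iv = 165 mg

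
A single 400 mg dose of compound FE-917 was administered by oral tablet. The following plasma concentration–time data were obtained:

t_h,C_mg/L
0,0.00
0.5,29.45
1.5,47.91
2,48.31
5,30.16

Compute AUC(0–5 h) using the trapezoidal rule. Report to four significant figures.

AUC = 187.8 mg/L·h

Trapezoidal AUC_0→5:
  [0→0.5]: (0.00+29.45)/2 × 0.5 = 7.3625
  [0.5→1.5]: (29.45+47.91)/2 × 1 = 38.68
  [1.5→2]: (47.91+48.31)/2 × 0.5 = 24.055
  [2→5]: (48.31+30.16)/2 × 3 = 117.705
  Sum = 187.8025 mg/L·h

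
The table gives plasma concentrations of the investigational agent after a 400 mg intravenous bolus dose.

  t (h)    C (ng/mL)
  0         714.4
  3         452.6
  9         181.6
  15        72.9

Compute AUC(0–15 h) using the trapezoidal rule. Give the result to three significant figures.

AUC = 4420 ng/mL·h

Trapezoidal AUC_0→15:
  [0→3]: (714.4+452.6)/2 × 3 = 1750.5
  [3→9]: (452.6+181.6)/2 × 6 = 1902.6
  [9→15]: (181.6+72.9)/2 × 6 = 763.5
  Sum = 4416.6 ng/mL·h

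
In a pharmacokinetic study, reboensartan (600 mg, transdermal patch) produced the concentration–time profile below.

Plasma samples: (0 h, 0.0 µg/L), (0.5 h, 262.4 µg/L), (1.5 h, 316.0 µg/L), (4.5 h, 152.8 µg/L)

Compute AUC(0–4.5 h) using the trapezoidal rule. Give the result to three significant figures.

AUC = 1060 µg/L·h

Trapezoidal AUC_0→4.5:
  [0→0.5]: (0.0+262.4)/2 × 0.5 = 65.6
  [0.5→1.5]: (262.4+316.0)/2 × 1 = 289.2
  [1.5→4.5]: (316.0+152.8)/2 × 3 = 703.2
  Sum = 1058.0 µg/L·h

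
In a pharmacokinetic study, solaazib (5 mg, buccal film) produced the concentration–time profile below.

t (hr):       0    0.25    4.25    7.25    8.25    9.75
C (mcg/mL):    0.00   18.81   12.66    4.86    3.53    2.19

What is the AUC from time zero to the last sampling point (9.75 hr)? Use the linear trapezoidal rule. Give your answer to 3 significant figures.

AUC = 100 mcg/mL·hr

Trapezoidal AUC_0→9.75:
  [0→0.25]: (0.00+18.81)/2 × 0.25 = 2.35125
  [0.25→4.25]: (18.81+12.66)/2 × 4 = 62.94
  [4.25→7.25]: (12.66+4.86)/2 × 3 = 26.28
  [7.25→8.25]: (4.86+3.53)/2 × 1 = 4.195
  [8.25→9.75]: (3.53+2.19)/2 × 1.5 = 4.29
  Sum = 100.05625 mcg/mL·hr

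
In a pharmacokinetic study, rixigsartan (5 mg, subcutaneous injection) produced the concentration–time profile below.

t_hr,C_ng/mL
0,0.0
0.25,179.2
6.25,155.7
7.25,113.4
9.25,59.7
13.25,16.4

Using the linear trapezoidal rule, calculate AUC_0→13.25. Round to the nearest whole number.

Trapezoidal AUC_0→13.25:
  [0→0.25]: (0.0+179.2)/2 × 0.25 = 22.4
  [0.25→6.25]: (179.2+155.7)/2 × 6 = 1004.7
  [6.25→7.25]: (155.7+113.4)/2 × 1 = 134.55
  [7.25→9.25]: (113.4+59.7)/2 × 2 = 173.1
  [9.25→13.25]: (59.7+16.4)/2 × 4 = 152.2
  Sum = 1486.95 ng/mL·hr

AUC = 1487 ng/mL·hr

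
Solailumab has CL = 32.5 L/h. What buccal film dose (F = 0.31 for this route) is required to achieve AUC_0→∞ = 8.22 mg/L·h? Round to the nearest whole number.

Dose = 862 mg

Dose = CL × AUC_0→∞ / F
     = 32.5 × 8.22 / 0.31 = 861.774 mg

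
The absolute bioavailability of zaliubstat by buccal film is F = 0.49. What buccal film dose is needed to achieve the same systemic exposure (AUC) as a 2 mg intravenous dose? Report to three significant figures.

D_buccal = 4.08 mg

For equal systemic exposure: F × D_ev = D_iv
D_ev = D_iv / F = 2 / 0.49 = 4.08163 mg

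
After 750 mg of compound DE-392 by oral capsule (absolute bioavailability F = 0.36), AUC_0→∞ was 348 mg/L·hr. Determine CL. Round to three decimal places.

CL = F × Dose / AUC_0→∞
   = 0.36 × 750 / 348 = 0.775862 L/hr

CL = 0.776 L/hr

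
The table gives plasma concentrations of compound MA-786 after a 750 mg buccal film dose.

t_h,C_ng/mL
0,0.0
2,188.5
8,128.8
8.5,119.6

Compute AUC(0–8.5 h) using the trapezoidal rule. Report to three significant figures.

Trapezoidal AUC_0→8.5:
  [0→2]: (0.0+188.5)/2 × 2 = 188.5
  [2→8]: (188.5+128.8)/2 × 6 = 951.9
  [8→8.5]: (128.8+119.6)/2 × 0.5 = 62.1
  Sum = 1202.5 ng/mL·h

AUC = 1200 ng/mL·h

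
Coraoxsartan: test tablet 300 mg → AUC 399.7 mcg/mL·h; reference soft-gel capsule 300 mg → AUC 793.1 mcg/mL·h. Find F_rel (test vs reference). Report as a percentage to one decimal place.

F_rel = 50.4%

F_rel = (AUC_test/D_test) / (AUC_ref/D_ref)
      = (399.7/300) / (793.1/300)
      = 1.33233 / 2.64367 = 0.5040 = 50.40%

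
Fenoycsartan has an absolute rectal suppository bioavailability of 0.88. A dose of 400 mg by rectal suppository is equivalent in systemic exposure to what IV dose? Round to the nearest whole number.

D_iv = 352 mg

Systemic exposure from an extravascular dose = F × D_ev, so the equivalent IV dose is F × D_ev.
D_iv = F × D_ev = 0.88 × 400 = 352 mg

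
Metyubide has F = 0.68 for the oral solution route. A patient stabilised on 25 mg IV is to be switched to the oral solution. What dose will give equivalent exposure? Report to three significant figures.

For equal systemic exposure: F × D_ev = D_iv
D_ev = D_iv / F = 25 / 0.68 = 36.7647 mg

D_oral = 36.8 mg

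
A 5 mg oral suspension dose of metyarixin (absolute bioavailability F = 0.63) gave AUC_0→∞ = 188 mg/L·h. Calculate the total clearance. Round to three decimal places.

CL = 0.017 L/h

CL = F × Dose / AUC_0→∞
   = 0.63 × 5 / 188 = 0.0167553 L/h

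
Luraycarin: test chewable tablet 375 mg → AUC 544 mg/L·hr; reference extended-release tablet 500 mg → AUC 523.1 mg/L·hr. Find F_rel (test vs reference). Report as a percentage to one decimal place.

F_rel = 138.7%

F_rel = (AUC_test/D_test) / (AUC_ref/D_ref)
      = (544/375) / (523.1/500)
      = 1.45067 / 1.0462 = 1.3866 = 138.66%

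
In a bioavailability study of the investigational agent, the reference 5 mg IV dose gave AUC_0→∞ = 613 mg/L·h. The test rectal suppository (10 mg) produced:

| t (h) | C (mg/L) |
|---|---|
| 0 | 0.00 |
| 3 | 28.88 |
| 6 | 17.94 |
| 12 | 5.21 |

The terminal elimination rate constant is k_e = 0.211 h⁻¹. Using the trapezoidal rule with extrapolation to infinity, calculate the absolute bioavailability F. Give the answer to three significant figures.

F = 0.169

Trapezoidal AUC_0→12 (rectal suppository):
  [0→3]: (0.00+28.88)/2 × 3 = 43.32
  [3→6]: (28.88+17.94)/2 × 3 = 70.23
  [6→12]: (17.94+5.21)/2 × 6 = 69.45
  Sum = 183.0 mg/L·h
Tail: C_last/k_e = 5.21/0.211 = 24.692
AUC_0→∞ (rectal suppository) = 183.0 + 24.692 = 207.692 mg/L·h
F = (AUC_ev/D_ev)/(AUC_iv/D_iv) = (207.692/10)/(613/5) = 20.7692/122.6 = 0.1694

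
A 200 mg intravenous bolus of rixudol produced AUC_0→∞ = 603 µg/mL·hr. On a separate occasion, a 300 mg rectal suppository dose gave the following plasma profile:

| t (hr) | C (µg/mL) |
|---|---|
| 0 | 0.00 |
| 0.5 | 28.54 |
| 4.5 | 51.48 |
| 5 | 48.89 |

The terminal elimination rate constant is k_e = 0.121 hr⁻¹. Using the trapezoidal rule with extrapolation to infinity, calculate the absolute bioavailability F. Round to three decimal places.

Trapezoidal AUC_0→5 (rectal suppository):
  [0→0.5]: (0.00+28.54)/2 × 0.5 = 7.135
  [0.5→4.5]: (28.54+51.48)/2 × 4 = 160.04
  [4.5→5]: (51.48+48.89)/2 × 0.5 = 25.0925
  Sum = 192.2675 µg/mL·hr
Tail: C_last/k_e = 48.89/0.121 = 404.050
AUC_0→∞ (rectal suppository) = 192.2675 + 404.050 = 596.3175 µg/mL·hr
F = (AUC_ev/D_ev)/(AUC_iv/D_iv) = (596.3175/300)/(603/200) = 1.987725/3.015 = 0.6593

F = 0.659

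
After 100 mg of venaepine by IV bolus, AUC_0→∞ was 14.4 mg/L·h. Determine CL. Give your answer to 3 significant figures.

CL = 6.94 L/h

CL = Dose_iv / AUC_0→∞
   = 100 / 14.4 = 6.94444 L/h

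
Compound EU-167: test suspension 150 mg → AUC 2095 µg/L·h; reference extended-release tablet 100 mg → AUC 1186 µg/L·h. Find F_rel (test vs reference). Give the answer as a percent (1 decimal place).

F_rel = 117.8%

F_rel = (AUC_test/D_test) / (AUC_ref/D_ref)
      = (2095/150) / (1186/100)
      = 13.9667 / 11.86 = 1.1776 = 117.76%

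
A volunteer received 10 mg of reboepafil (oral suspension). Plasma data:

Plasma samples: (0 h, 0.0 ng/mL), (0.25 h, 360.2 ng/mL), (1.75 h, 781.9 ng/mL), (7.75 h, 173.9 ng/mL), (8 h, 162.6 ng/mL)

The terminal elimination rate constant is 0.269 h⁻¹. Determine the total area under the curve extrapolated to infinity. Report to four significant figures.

Trapezoidal AUC_0→8:
  [0→0.25]: (0.0+360.2)/2 × 0.25 = 45.025
  [0.25→1.75]: (360.2+781.9)/2 × 1.5 = 856.575
  [1.75→7.75]: (781.9+173.9)/2 × 6 = 2867.4
  [7.75→8]: (173.9+162.6)/2 × 0.25 = 42.0625
  Sum = 3811.0625 ng/mL·h
Extrapolated tail: C_last / k_e = 162.6 / 0.269 = 604.461
AUC_0→∞ = 3811.0625 + 604.461 = 4415.5235 ng/mL·h

AUC = 4416 ng/mL·h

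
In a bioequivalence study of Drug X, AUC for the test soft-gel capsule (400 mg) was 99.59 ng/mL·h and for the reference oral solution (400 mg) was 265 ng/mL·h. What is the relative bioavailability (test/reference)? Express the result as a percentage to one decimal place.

F_rel = (AUC_test/D_test) / (AUC_ref/D_ref)
      = (99.59/400) / (265/400)
      = 0.248975 / 0.6625 = 0.3758 = 37.58%

F_rel = 37.6%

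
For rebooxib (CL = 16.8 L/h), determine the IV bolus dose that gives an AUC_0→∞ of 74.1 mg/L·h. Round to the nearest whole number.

Dose_iv = CL × AUC_0→∞
     = 16.8 × 74.1 = 1244.88 mg

Dose = 1245 mg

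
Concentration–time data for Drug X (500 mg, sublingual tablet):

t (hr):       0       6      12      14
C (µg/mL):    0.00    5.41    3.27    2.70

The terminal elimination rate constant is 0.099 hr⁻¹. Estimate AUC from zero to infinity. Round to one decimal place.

Trapezoidal AUC_0→14:
  [0→6]: (0.00+5.41)/2 × 6 = 16.23
  [6→12]: (5.41+3.27)/2 × 6 = 26.04
  [12→14]: (3.27+2.70)/2 × 2 = 5.97
  Sum = 48.24 µg/mL·hr
Extrapolated tail: C_last / k_e = 2.70 / 0.099 = 27.273
AUC_0→∞ = 48.24 + 27.273 = 75.513 µg/mL·hr

AUC = 75.5 µg/mL·hr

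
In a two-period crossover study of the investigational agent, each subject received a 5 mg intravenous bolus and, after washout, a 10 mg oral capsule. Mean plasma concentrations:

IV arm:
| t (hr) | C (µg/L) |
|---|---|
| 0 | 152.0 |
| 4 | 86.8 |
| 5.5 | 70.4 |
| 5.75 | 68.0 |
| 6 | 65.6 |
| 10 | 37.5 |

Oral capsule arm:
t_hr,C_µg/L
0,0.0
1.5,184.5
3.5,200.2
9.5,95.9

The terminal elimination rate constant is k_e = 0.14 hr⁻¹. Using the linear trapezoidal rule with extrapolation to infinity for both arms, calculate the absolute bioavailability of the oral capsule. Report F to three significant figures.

Trapezoidal AUC_0→10 (IV):
  [0→4]: (152.0+86.8)/2 × 4 = 477.6
  [4→5.5]: (86.8+70.4)/2 × 1.5 = 117.9
  [5.5→5.75]: (70.4+68.0)/2 × 0.25 = 17.3
  [5.75→6]: (68.0+65.6)/2 × 0.25 = 16.7
  [6→10]: (65.6+37.5)/2 × 4 = 206.2
  Sum = 835.7 µg/L·hr
IV tail: 37.5/0.14 = 267.857; AUC_iv,0→∞ = 835.7 + 267.857 = 1103.557 µg/L·hr
Trapezoidal AUC_0→9.5 (oral capsule):
  [0→1.5]: (0.0+184.5)/2 × 1.5 = 138.375
  [1.5→3.5]: (184.5+200.2)/2 × 2 = 384.7
  [3.5→9.5]: (200.2+95.9)/2 × 6 = 888.3
  Sum = 1411.375 µg/L·hr
oral capsule tail: 95.9/0.14 = 685.000; AUC_ev,0→∞ = 1411.375 + 685.000 = 2096.375 µg/L·hr
F = (AUC_ev/D_ev)/(AUC_iv/D_iv) = (2096.375/10)/(1103.557/5) = 209.6375/220.7114 = 0.9498

F = 0.950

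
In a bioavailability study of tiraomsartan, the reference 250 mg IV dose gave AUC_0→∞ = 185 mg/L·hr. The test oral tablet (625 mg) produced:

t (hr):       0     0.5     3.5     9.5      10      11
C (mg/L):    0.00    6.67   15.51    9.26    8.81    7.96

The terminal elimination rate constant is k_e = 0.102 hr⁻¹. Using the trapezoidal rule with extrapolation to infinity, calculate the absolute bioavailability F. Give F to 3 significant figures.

F = 0.433

Trapezoidal AUC_0→11 (oral tablet):
  [0→0.5]: (0.00+6.67)/2 × 0.5 = 1.6675
  [0.5→3.5]: (6.67+15.51)/2 × 3 = 33.27
  [3.5→9.5]: (15.51+9.26)/2 × 6 = 74.31
  [9.5→10]: (9.26+8.81)/2 × 0.5 = 4.5175
  [10→11]: (8.81+7.96)/2 × 1 = 8.385
  Sum = 122.15 mg/L·hr
Tail: C_last/k_e = 7.96/0.102 = 78.039
AUC_0→∞ (oral tablet) = 122.15 + 78.039 = 200.189 mg/L·hr
F = (AUC_ev/D_ev)/(AUC_iv/D_iv) = (200.189/625)/(185/250) = 0.3203024/0.74 = 0.4328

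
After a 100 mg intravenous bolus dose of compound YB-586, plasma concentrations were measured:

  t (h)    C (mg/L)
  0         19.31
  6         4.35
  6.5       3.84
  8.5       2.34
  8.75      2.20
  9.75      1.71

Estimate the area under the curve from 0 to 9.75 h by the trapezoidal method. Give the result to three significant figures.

AUC = 81.7 mg/L·h

Trapezoidal AUC_0→9.75:
  [0→6]: (19.31+4.35)/2 × 6 = 70.98
  [6→6.5]: (4.35+3.84)/2 × 0.5 = 2.0475
  [6.5→8.5]: (3.84+2.34)/2 × 2 = 6.18
  [8.5→8.75]: (2.34+2.20)/2 × 0.25 = 0.5675
  [8.75→9.75]: (2.20+1.71)/2 × 1 = 1.955
  Sum = 81.73 mg/L·h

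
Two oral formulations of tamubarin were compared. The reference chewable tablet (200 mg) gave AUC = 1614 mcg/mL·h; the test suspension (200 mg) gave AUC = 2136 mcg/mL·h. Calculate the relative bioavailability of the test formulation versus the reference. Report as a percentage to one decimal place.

F_rel = (AUC_test/D_test) / (AUC_ref/D_ref)
      = (2136/200) / (1614/200)
      = 10.68 / 8.07 = 1.3234 = 132.34%

F_rel = 132.3%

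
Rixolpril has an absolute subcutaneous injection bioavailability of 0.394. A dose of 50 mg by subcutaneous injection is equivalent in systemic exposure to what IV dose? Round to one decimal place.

Systemic exposure from an extravascular dose = F × D_ev, so the equivalent IV dose is F × D_ev.
D_iv = F × D_ev = 0.394 × 50 = 19.7 mg

D_iv = 19.7 mg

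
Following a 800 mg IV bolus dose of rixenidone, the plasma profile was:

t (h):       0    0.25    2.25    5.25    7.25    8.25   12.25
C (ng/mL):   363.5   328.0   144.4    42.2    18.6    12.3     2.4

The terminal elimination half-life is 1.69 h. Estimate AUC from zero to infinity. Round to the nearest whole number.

Trapezoidal AUC_0→12.25:
  [0→0.25]: (363.5+328.0)/2 × 0.25 = 86.4375
  [0.25→2.25]: (328.0+144.4)/2 × 2 = 472.4
  [2.25→5.25]: (144.4+42.2)/2 × 3 = 279.9
  [5.25→7.25]: (42.2+18.6)/2 × 2 = 60.8
  [7.25→8.25]: (18.6+12.3)/2 × 1 = 15.45
  [8.25→12.25]: (12.3+2.4)/2 × 4 = 29.4
  Sum = 944.3875 ng/mL·h
k_e = ln2 / t½ = 0.693147 / 1.69 = 0.4101 h^-1
Extrapolated tail: C_last / k_e = 2.4 / 0.4101 = 5.852
AUC_0→∞ = 944.3875 + 5.852 = 950.2395 ng/mL·h

AUC = 950 ng/mL·h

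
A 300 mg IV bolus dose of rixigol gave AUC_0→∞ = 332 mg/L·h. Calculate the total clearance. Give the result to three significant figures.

CL = 0.904 L/h

CL = Dose_iv / AUC_0→∞
   = 300 / 332 = 0.903614 L/h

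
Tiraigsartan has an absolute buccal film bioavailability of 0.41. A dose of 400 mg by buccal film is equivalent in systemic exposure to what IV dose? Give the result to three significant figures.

Systemic exposure from an extravascular dose = F × D_ev, so the equivalent IV dose is F × D_ev.
D_iv = F × D_ev = 0.41 × 400 = 164 mg

D_iv = 164 mg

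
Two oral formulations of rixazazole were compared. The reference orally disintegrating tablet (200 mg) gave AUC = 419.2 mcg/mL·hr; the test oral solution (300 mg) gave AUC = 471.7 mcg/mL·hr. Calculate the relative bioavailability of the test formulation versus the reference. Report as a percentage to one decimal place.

F_rel = (AUC_test/D_test) / (AUC_ref/D_ref)
      = (471.7/300) / (419.2/200)
      = 1.57233 / 2.096 = 0.7502 = 75.02%

F_rel = 75.0%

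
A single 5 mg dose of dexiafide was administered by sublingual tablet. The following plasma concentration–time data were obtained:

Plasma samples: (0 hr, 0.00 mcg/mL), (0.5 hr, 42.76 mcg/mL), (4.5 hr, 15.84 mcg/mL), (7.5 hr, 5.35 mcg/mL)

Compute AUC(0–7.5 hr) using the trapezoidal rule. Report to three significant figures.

Trapezoidal AUC_0→7.5:
  [0→0.5]: (0.00+42.76)/2 × 0.5 = 10.69
  [0.5→4.5]: (42.76+15.84)/2 × 4 = 117.2
  [4.5→7.5]: (15.84+5.35)/2 × 3 = 31.785
  Sum = 159.675 mcg/mL·hr

AUC = 160 mcg/mL·hr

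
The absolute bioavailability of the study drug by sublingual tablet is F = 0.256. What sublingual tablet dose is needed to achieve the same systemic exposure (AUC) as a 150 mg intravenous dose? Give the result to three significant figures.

D_sublingual = 586 mg

For equal systemic exposure: F × D_ev = D_iv
D_ev = D_iv / F = 150 / 0.256 = 585.9375 mg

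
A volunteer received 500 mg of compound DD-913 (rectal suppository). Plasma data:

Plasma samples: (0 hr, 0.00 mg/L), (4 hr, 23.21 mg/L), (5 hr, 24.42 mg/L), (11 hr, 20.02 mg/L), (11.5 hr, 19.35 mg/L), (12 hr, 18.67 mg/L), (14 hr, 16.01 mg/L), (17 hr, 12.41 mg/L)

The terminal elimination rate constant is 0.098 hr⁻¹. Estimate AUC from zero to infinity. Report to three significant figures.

Trapezoidal AUC_0→17:
  [0→4]: (0.00+23.21)/2 × 4 = 46.42
  [4→5]: (23.21+24.42)/2 × 1 = 23.815
  [5→11]: (24.42+20.02)/2 × 6 = 133.32
  [11→11.5]: (20.02+19.35)/2 × 0.5 = 9.8425
  [11.5→12]: (19.35+18.67)/2 × 0.5 = 9.505
  [12→14]: (18.67+16.01)/2 × 2 = 34.68
  [14→17]: (16.01+12.41)/2 × 3 = 42.63
  Sum = 300.2125 mg/L·hr
Extrapolated tail: C_last / k_e = 12.41 / 0.098 = 126.633
AUC_0→∞ = 300.2125 + 126.633 = 426.8455 mg/L·hr

AUC = 427 mg/L·hr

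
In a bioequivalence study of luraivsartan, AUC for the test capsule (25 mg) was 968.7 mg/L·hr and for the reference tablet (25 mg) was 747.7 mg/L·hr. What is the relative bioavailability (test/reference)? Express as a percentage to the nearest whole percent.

F_rel = 130%

F_rel = (AUC_test/D_test) / (AUC_ref/D_ref)
      = (968.7/25) / (747.7/25)
      = 38.748 / 29.908 = 1.2956 = 129.56%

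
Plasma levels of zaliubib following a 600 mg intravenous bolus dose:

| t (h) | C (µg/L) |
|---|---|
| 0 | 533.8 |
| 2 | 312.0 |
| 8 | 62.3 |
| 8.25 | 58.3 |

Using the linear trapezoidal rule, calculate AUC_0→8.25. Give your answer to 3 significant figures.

AUC = 1980 µg/L·h

Trapezoidal AUC_0→8.25:
  [0→2]: (533.8+312.0)/2 × 2 = 845.8
  [2→8]: (312.0+62.3)/2 × 6 = 1122.9
  [8→8.25]: (62.3+58.3)/2 × 0.25 = 15.075
  Sum = 1983.775 µg/L·h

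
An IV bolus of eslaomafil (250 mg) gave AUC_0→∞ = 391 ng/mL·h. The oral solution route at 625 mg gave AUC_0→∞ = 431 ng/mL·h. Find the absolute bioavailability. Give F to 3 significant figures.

F = (AUC_ev / D_ev) / (AUC_iv / D_iv)
  = (431/625) / (391/250)
  = 0.6896 / 1.564 = 0.4409

F = 0.441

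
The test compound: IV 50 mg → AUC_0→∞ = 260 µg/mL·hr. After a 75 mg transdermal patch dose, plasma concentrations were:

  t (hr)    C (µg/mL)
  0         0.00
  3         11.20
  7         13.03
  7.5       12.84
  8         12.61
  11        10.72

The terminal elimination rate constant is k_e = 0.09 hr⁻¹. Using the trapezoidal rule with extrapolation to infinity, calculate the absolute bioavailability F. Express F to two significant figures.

Trapezoidal AUC_0→11 (transdermal patch):
  [0→3]: (0.00+11.20)/2 × 3 = 16.8
  [3→7]: (11.20+13.03)/2 × 4 = 48.46
  [7→7.5]: (13.03+12.84)/2 × 0.5 = 6.4675
  [7.5→8]: (12.84+12.61)/2 × 0.5 = 6.3625
  [8→11]: (12.61+10.72)/2 × 3 = 34.995
  Sum = 113.085 µg/mL·hr
Tail: C_last/k_e = 10.72/0.09 = 119.111
AUC_0→∞ (transdermal patch) = 113.085 + 119.111 = 232.196 µg/mL·hr
F = (AUC_ev/D_ev)/(AUC_iv/D_iv) = (232.196/75)/(260/50) = 3.09595/5.2 = 0.5954

F = 0.60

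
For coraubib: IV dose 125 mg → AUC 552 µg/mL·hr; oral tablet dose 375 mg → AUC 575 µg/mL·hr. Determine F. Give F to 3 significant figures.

F = 0.347

F = (AUC_ev / D_ev) / (AUC_iv / D_iv)
  = (575/375) / (552/125)
  = 1.53333 / 4.416 = 0.3472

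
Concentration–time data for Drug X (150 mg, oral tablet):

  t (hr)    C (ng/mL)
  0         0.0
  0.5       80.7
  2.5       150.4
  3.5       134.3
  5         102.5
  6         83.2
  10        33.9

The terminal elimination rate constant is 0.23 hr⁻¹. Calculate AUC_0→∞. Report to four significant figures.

Trapezoidal AUC_0→10:
  [0→0.5]: (0.0+80.7)/2 × 0.5 = 20.175
  [0.5→2.5]: (80.7+150.4)/2 × 2 = 231.1
  [2.5→3.5]: (150.4+134.3)/2 × 1 = 142.35
  [3.5→5]: (134.3+102.5)/2 × 1.5 = 177.6
  [5→6]: (102.5+83.2)/2 × 1 = 92.85
  [6→10]: (83.2+33.9)/2 × 4 = 234.2
  Sum = 898.275 ng/mL·hr
Extrapolated tail: C_last / k_e = 33.9 / 0.23 = 147.391
AUC_0→∞ = 898.275 + 147.391 = 1045.666 ng/mL·hr

AUC = 1046 ng/mL·hr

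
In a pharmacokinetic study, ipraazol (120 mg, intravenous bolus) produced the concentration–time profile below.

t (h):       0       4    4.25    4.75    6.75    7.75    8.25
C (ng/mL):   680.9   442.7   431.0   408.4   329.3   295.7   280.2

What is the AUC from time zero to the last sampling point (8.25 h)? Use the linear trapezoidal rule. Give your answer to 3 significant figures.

Trapezoidal AUC_0→8.25:
  [0→4]: (680.9+442.7)/2 × 4 = 2247.2
  [4→4.25]: (442.7+431.0)/2 × 0.25 = 109.2125
  [4.25→4.75]: (431.0+408.4)/2 × 0.5 = 209.85
  [4.75→6.75]: (408.4+329.3)/2 × 2 = 737.7
  [6.75→7.75]: (329.3+295.7)/2 × 1 = 312.5
  [7.75→8.25]: (295.7+280.2)/2 × 0.5 = 143.975
  Sum = 3760.4375 ng/mL·h

AUC = 3760 ng/mL·h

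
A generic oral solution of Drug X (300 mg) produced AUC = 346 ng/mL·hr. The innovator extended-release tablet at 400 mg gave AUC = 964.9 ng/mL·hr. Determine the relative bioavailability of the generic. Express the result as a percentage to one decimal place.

F_rel = (AUC_test/D_test) / (AUC_ref/D_ref)
      = (346/300) / (964.9/400)
      = 1.15333 / 2.41225 = 0.4781 = 47.81%

F_rel = 47.8%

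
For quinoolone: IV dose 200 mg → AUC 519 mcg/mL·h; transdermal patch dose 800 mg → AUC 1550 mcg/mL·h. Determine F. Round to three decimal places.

F = (AUC_ev / D_ev) / (AUC_iv / D_iv)
  = (1550/800) / (519/200)
  = 1.9375 / 2.595 = 0.7466

F = 0.747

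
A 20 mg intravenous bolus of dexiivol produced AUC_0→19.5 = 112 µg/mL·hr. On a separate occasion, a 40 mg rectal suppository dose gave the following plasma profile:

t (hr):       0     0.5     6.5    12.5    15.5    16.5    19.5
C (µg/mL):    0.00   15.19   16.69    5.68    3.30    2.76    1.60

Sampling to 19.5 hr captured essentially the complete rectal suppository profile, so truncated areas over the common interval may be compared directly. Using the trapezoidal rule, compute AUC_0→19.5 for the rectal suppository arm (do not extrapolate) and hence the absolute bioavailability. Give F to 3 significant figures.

F = 0.846

Trapezoidal AUC_0→19.5 (rectal suppository):
  [0→0.5]: (0.00+15.19)/2 × 0.5 = 3.7975
  [0.5→6.5]: (15.19+16.69)/2 × 6 = 95.64
  [6.5→12.5]: (16.69+5.68)/2 × 6 = 67.11
  [12.5→15.5]: (5.68+3.30)/2 × 3 = 13.47
  [15.5→16.5]: (3.30+2.76)/2 × 1 = 3.03
  [16.5→19.5]: (2.76+1.60)/2 × 3 = 6.54
  Sum = 189.5875 µg/mL·hr
F = (AUC_ev/D_ev)/(AUC_iv/D_iv) = (189.5875/40)/(112/20) = 4.7396875/5.6 = 0.8464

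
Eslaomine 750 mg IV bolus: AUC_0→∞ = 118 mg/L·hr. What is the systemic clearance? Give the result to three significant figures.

CL = 6.36 L/hr

CL = Dose_iv / AUC_0→∞
   = 750 / 118 = 6.35593 L/hr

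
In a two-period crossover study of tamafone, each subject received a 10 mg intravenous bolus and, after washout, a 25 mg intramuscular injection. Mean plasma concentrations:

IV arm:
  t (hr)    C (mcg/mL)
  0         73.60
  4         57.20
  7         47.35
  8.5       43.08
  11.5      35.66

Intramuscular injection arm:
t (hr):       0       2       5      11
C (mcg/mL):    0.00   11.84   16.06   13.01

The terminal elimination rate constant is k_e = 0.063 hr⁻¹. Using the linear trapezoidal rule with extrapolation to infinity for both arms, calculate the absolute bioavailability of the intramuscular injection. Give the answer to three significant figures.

Trapezoidal AUC_0→11.5 (IV):
  [0→4]: (73.60+57.20)/2 × 4 = 261.6
  [4→7]: (57.20+47.35)/2 × 3 = 156.825
  [7→8.5]: (47.35+43.08)/2 × 1.5 = 67.8225
  [8.5→11.5]: (43.08+35.66)/2 × 3 = 118.11
  Sum = 604.3575 mcg/mL·hr
IV tail: 35.66/0.063 = 566.032; AUC_iv,0→∞ = 604.3575 + 566.032 = 1170.3895 mcg/mL·hr
Trapezoidal AUC_0→11 (intramuscular injection):
  [0→2]: (0.00+11.84)/2 × 2 = 11.84
  [2→5]: (11.84+16.06)/2 × 3 = 41.85
  [5→11]: (16.06+13.01)/2 × 6 = 87.21
  Sum = 140.9 mcg/mL·hr
intramuscular injection tail: 13.01/0.063 = 206.508; AUC_ev,0→∞ = 140.9 + 206.508 = 347.408 mcg/mL·hr
F = (AUC_ev/D_ev)/(AUC_iv/D_iv) = (347.408/25)/(1170.3895/10) = 13.89632/117.03895 = 0.1187

F = 0.119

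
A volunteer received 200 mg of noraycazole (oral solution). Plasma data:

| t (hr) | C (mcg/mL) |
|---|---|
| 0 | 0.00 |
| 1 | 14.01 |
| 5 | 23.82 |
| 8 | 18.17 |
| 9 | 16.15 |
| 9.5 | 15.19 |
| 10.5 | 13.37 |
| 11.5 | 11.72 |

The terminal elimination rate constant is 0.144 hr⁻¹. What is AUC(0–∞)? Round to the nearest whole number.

Trapezoidal AUC_0→11.5:
  [0→1]: (0.00+14.01)/2 × 1 = 7.005
  [1→5]: (14.01+23.82)/2 × 4 = 75.66
  [5→8]: (23.82+18.17)/2 × 3 = 62.985
  [8→9]: (18.17+16.15)/2 × 1 = 17.16
  [9→9.5]: (16.15+15.19)/2 × 0.5 = 7.835
  [9.5→10.5]: (15.19+13.37)/2 × 1 = 14.28
  [10.5→11.5]: (13.37+11.72)/2 × 1 = 12.545
  Sum = 197.47 mcg/mL·hr
Extrapolated tail: C_last / k_e = 11.72 / 0.144 = 81.389
AUC_0→∞ = 197.47 + 81.389 = 278.859 mcg/mL·hr

AUC = 279 mcg/mL·hr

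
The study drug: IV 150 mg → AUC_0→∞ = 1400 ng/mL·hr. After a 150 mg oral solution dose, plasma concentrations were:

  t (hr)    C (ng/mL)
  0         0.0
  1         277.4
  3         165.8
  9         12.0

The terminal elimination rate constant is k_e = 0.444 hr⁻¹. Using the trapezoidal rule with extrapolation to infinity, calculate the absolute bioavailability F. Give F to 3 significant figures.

F = 0.816

Trapezoidal AUC_0→9 (oral solution):
  [0→1]: (0.0+277.4)/2 × 1 = 138.7
  [1→3]: (277.4+165.8)/2 × 2 = 443.2
  [3→9]: (165.8+12.0)/2 × 6 = 533.4
  Sum = 1115.3 ng/mL·hr
Tail: C_last/k_e = 12.0/0.444 = 27.027
AUC_0→∞ (oral solution) = 1115.3 + 27.027 = 1142.327 ng/mL·hr
F = (AUC_ev/D_ev)/(AUC_iv/D_iv) = (1142.327/150)/(1400/150) = 7.61551/9.33333 = 0.8159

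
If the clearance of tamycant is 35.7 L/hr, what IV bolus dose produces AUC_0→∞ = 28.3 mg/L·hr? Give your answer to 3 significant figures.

Dose_iv = CL × AUC_0→∞
     = 35.7 × 28.3 = 1010.31 mg

Dose = 1010 mg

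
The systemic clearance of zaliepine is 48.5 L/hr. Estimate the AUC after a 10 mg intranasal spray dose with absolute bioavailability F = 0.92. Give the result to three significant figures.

AUC = 0.190 mg/L·hr

AUC_0→∞ = F × Dose / CL
        = 0.92 × 10 / 48.5 = 0.189691 mg/L·hr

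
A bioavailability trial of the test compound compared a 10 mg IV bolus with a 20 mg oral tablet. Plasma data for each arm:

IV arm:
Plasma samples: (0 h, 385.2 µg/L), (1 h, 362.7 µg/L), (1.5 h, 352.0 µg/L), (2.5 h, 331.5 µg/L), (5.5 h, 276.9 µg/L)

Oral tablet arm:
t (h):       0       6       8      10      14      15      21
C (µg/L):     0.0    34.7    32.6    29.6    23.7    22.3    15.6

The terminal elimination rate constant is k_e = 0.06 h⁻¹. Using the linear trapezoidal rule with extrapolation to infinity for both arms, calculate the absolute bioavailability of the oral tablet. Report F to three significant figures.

Trapezoidal AUC_0→5.5 (IV):
  [0→1]: (385.2+362.7)/2 × 1 = 373.95
  [1→1.5]: (362.7+352.0)/2 × 0.5 = 178.675
  [1.5→2.5]: (352.0+331.5)/2 × 1 = 341.75
  [2.5→5.5]: (331.5+276.9)/2 × 3 = 912.6
  Sum = 1806.975 µg/L·h
IV tail: 276.9/0.06 = 4615.000; AUC_iv,0→∞ = 1806.975 + 4615.000 = 6421.975 µg/L·h
Trapezoidal AUC_0→21 (oral tablet):
  [0→6]: (0.0+34.7)/2 × 6 = 104.1
  [6→8]: (34.7+32.6)/2 × 2 = 67.3
  [8→10]: (32.6+29.6)/2 × 2 = 62.2
  [10→14]: (29.6+23.7)/2 × 4 = 106.6
  [14→15]: (23.7+22.3)/2 × 1 = 23.0
  [15→21]: (22.3+15.6)/2 × 6 = 113.7
  Sum = 476.9 µg/L·h
oral tablet tail: 15.6/0.06 = 260.000; AUC_ev,0→∞ = 476.9 + 260.000 = 736.9 µg/L·h
F = (AUC_ev/D_ev)/(AUC_iv/D_iv) = (736.9/20)/(6421.975/10) = 36.845/642.1975 = 0.0574

F = 0.0574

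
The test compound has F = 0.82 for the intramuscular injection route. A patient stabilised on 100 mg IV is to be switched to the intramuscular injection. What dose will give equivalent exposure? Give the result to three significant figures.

D_intramuscular = 122 mg

For equal systemic exposure: F × D_ev = D_iv
D_ev = D_iv / F = 100 / 0.82 = 121.951 mg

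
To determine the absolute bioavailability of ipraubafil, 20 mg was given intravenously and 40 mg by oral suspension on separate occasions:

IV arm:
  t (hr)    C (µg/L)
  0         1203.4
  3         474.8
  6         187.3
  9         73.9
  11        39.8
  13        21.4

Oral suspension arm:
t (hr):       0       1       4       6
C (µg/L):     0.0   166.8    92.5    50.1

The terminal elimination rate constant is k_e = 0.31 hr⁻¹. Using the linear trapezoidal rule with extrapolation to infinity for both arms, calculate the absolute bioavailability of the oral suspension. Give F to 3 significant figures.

F = 0.0936

Trapezoidal AUC_0→13 (IV):
  [0→3]: (1203.4+474.8)/2 × 3 = 2517.3
  [3→6]: (474.8+187.3)/2 × 3 = 993.15
  [6→9]: (187.3+73.9)/2 × 3 = 391.8
  [9→11]: (73.9+39.8)/2 × 2 = 113.7
  [11→13]: (39.8+21.4)/2 × 2 = 61.2
  Sum = 4077.15 µg/L·hr
IV tail: 21.4/0.31 = 69.032; AUC_iv,0→∞ = 4077.15 + 69.032 = 4146.182 µg/L·hr
Trapezoidal AUC_0→6 (oral suspension):
  [0→1]: (0.0+166.8)/2 × 1 = 83.4
  [1→4]: (166.8+92.5)/2 × 3 = 388.95
  [4→6]: (92.5+50.1)/2 × 2 = 142.6
  Sum = 614.95 µg/L·hr
oral suspension tail: 50.1/0.31 = 161.613; AUC_ev,0→∞ = 614.95 + 161.613 = 776.563 µg/L·hr
F = (AUC_ev/D_ev)/(AUC_iv/D_iv) = (776.563/40)/(4146.182/20) = 19.414075/207.3091 = 0.0936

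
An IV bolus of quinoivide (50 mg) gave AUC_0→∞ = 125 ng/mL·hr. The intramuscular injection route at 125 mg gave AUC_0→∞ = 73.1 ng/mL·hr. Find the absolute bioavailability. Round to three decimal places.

F = (AUC_ev / D_ev) / (AUC_iv / D_iv)
  = (73.1/125) / (125/50)
  = 0.5848 / 2.5 = 0.2339

F = 0.234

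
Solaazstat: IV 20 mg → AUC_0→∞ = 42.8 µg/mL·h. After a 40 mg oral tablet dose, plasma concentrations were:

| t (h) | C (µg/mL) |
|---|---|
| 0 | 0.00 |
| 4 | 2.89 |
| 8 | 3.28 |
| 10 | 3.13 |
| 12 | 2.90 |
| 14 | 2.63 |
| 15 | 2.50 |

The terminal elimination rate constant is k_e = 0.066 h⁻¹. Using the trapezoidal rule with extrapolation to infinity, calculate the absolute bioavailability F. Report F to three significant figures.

Trapezoidal AUC_0→15 (oral tablet):
  [0→4]: (0.00+2.89)/2 × 4 = 5.78
  [4→8]: (2.89+3.28)/2 × 4 = 12.34
  [8→10]: (3.28+3.13)/2 × 2 = 6.41
  [10→12]: (3.13+2.90)/2 × 2 = 6.03
  [12→14]: (2.90+2.63)/2 × 2 = 5.53
  [14→15]: (2.63+2.50)/2 × 1 = 2.565
  Sum = 38.655 µg/mL·h
Tail: C_last/k_e = 2.50/0.066 = 37.879
AUC_0→∞ (oral tablet) = 38.655 + 37.879 = 76.534 µg/mL·h
F = (AUC_ev/D_ev)/(AUC_iv/D_iv) = (76.534/40)/(42.8/20) = 1.91335/2.14 = 0.8941

F = 0.894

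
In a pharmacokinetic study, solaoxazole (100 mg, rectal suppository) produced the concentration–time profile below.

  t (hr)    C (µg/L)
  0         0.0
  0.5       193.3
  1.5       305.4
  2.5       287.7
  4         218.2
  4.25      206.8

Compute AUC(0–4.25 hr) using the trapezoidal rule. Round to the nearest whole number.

Trapezoidal AUC_0→4.25:
  [0→0.5]: (0.0+193.3)/2 × 0.5 = 48.325
  [0.5→1.5]: (193.3+305.4)/2 × 1 = 249.35
  [1.5→2.5]: (305.4+287.7)/2 × 1 = 296.55
  [2.5→4]: (287.7+218.2)/2 × 1.5 = 379.425
  [4→4.25]: (218.2+206.8)/2 × 0.25 = 53.125
  Sum = 1026.775 µg/L·hr

AUC = 1027 µg/L·hr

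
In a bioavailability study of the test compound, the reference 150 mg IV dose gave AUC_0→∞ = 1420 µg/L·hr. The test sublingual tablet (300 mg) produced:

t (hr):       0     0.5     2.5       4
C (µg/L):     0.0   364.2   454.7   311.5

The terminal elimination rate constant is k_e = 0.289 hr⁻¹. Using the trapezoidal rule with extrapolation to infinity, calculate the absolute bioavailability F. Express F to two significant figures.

F = 0.90

Trapezoidal AUC_0→4 (sublingual tablet):
  [0→0.5]: (0.0+364.2)/2 × 0.5 = 91.05
  [0.5→2.5]: (364.2+454.7)/2 × 2 = 818.9
  [2.5→4]: (454.7+311.5)/2 × 1.5 = 574.65
  Sum = 1484.6 µg/L·hr
Tail: C_last/k_e = 311.5/0.289 = 1077.855
AUC_0→∞ (sublingual tablet) = 1484.6 + 1077.855 = 2562.455 µg/L·hr
F = (AUC_ev/D_ev)/(AUC_iv/D_iv) = (2562.455/300)/(1420/150) = 8.54152/9.46667 = 0.9023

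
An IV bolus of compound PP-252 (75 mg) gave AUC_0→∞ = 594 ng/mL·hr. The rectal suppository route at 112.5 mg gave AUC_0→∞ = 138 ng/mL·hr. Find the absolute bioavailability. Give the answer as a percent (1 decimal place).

F = 15.5%

F = (AUC_ev / D_ev) / (AUC_iv / D_iv)
  = (138/112.5) / (594/75)
  = 1.22667 / 7.92 = 0.1549
  = 15.49%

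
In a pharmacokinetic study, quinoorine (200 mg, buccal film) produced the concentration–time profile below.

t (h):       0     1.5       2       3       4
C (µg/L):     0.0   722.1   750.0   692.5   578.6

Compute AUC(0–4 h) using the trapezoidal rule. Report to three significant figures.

Trapezoidal AUC_0→4:
  [0→1.5]: (0.0+722.1)/2 × 1.5 = 541.575
  [1.5→2]: (722.1+750.0)/2 × 0.5 = 368.025
  [2→3]: (750.0+692.5)/2 × 1 = 721.25
  [3→4]: (692.5+578.6)/2 × 1 = 635.55
  Sum = 2266.4 µg/L·h

AUC = 2270 µg/L·h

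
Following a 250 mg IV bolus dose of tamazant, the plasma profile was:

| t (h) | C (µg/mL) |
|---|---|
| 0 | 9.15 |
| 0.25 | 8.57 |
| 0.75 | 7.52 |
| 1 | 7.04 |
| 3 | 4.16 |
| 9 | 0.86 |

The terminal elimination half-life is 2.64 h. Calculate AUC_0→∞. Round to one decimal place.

AUC = 37.6 µg/mL·h

Trapezoidal AUC_0→9:
  [0→0.25]: (9.15+8.57)/2 × 0.25 = 2.215
  [0.25→0.75]: (8.57+7.52)/2 × 0.5 = 4.0225
  [0.75→1]: (7.52+7.04)/2 × 0.25 = 1.82
  [1→3]: (7.04+4.16)/2 × 2 = 11.2
  [3→9]: (4.16+0.86)/2 × 6 = 15.06
  Sum = 34.3175 µg/mL·h
k_e = ln2 / t½ = 0.693147 / 2.64 = 0.2626 h^-1
Extrapolated tail: C_last / k_e = 0.86 / 0.2626 = 3.275
AUC_0→∞ = 34.3175 + 3.275 = 37.5925 µg/mL·h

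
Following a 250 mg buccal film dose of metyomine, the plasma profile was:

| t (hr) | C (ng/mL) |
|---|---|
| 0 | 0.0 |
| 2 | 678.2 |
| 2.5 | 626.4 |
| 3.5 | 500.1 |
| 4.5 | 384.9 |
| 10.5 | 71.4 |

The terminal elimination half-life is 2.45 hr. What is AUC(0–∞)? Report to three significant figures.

AUC = 3630 ng/mL·hr

Trapezoidal AUC_0→10.5:
  [0→2]: (0.0+678.2)/2 × 2 = 678.2
  [2→2.5]: (678.2+626.4)/2 × 0.5 = 326.15
  [2.5→3.5]: (626.4+500.1)/2 × 1 = 563.25
  [3.5→4.5]: (500.1+384.9)/2 × 1 = 442.5
  [4.5→10.5]: (384.9+71.4)/2 × 6 = 1368.9
  Sum = 3379.0 ng/mL·hr
k_e = ln2 / t½ = 0.693147 / 2.45 = 0.2829 hr^-1
Extrapolated tail: C_last / k_e = 71.4 / 0.2829 = 252.386
AUC_0→∞ = 3379.0 + 252.386 = 3631.386 ng/mL·hr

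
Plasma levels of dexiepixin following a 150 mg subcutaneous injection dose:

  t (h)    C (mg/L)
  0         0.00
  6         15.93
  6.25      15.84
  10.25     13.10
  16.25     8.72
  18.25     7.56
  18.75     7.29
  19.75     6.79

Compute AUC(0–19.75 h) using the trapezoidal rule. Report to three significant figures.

Trapezoidal AUC_0→19.75:
  [0→6]: (0.00+15.93)/2 × 6 = 47.79
  [6→6.25]: (15.93+15.84)/2 × 0.25 = 3.97125
  [6.25→10.25]: (15.84+13.10)/2 × 4 = 57.88
  [10.25→16.25]: (13.10+8.72)/2 × 6 = 65.46
  [16.25→18.25]: (8.72+7.56)/2 × 2 = 16.28
  [18.25→18.75]: (7.56+7.29)/2 × 0.5 = 3.7125
  [18.75→19.75]: (7.29+6.79)/2 × 1 = 7.04
  Sum = 202.13375 mg/L·h

AUC = 202 mg/L·h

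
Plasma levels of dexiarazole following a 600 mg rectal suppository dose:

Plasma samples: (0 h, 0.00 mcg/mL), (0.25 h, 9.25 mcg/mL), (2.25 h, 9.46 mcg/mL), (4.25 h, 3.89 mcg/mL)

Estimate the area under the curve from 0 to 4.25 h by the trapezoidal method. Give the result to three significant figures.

Trapezoidal AUC_0→4.25:
  [0→0.25]: (0.00+9.25)/2 × 0.25 = 1.15625
  [0.25→2.25]: (9.25+9.46)/2 × 2 = 18.71
  [2.25→4.25]: (9.46+3.89)/2 × 2 = 13.35
  Sum = 33.21625 mcg/mL·h

AUC = 33.2 mcg/mL·h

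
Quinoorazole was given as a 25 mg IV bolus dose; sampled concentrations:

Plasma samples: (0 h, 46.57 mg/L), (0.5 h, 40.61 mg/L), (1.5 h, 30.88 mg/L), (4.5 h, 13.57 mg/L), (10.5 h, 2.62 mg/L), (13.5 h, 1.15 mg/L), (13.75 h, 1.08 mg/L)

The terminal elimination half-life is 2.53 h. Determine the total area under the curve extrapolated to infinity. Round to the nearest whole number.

AUC = 183 mg/L·h

Trapezoidal AUC_0→13.75:
  [0→0.5]: (46.57+40.61)/2 × 0.5 = 21.795
  [0.5→1.5]: (40.61+30.88)/2 × 1 = 35.745
  [1.5→4.5]: (30.88+13.57)/2 × 3 = 66.675
  [4.5→10.5]: (13.57+2.62)/2 × 6 = 48.57
  [10.5→13.5]: (2.62+1.15)/2 × 3 = 5.655
  [13.5→13.75]: (1.15+1.08)/2 × 0.25 = 0.27875
  Sum = 178.71875 mg/L·h
k_e = ln2 / t½ = 0.693147 / 2.53 = 0.2740 h^-1
Extrapolated tail: C_last / k_e = 1.08 / 0.274 = 3.942
AUC_0→∞ = 178.71875 + 3.942 = 182.66075 mg/L·h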